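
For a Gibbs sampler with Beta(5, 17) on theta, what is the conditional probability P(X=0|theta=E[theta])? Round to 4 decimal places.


E[theta] = 5/(5+17) = 0.2273
P(X=0|theta) = 1 - theta = 0.7727

0.7727


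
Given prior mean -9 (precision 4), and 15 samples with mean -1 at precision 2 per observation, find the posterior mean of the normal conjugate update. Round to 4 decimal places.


The posterior mean is a precision-weighted average of prior and data.
Post. prec. = 4 + 30 = 34
Post. mean = (-36 + -30)/34 = -66/34 = -1.9412

-1.9412


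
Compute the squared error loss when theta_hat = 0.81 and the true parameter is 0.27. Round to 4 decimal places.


L = (theta_hat - theta_true)^2
= (0.81 - 0.27)^2
= 0.54^2 = 0.2916

0.2916


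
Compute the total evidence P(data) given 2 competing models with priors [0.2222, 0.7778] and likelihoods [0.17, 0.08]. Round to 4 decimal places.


Marginal likelihood = sum P(model_i) * P(data|model_i)
Model 1: 0.2222 * 0.17 = 0.0378
Model 2: 0.7778 * 0.08 = 0.0622
Total = 0.1

0.1


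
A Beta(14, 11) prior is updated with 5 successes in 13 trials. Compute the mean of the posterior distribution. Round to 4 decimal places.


After update: Beta(19, 19)
Mean = 19 / (19 + 19) = 19 / 38
= 0.5

0.5


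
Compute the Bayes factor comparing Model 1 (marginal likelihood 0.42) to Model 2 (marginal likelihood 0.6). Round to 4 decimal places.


BF12 = marginal likelihood of M1 / marginal likelihood of M2
= 0.42/0.6
= 0.7

0.7


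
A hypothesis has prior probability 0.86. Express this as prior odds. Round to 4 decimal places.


Odds = P(H) / P(not H) = 0.86 / 0.14
= 6.1429

6.1429


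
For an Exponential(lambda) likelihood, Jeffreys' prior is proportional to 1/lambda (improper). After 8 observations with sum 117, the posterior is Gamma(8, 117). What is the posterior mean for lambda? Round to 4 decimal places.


Posterior = Gamma(n, sum_x) = Gamma(8, 117)
Posterior mean = shape/rate = 8/117
= 0.0684

0.0684


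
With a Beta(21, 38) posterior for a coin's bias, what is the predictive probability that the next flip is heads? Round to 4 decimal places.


The predictive probability equals the posterior mean.
P(next = heads) = alpha / (alpha + beta)
= 21 / 59 = 0.3559

0.3559


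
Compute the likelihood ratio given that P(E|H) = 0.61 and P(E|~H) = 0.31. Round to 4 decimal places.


LR = P(E|H) / P(E|~H)
= 0.61 / 0.31 = 1.9677

1.9677


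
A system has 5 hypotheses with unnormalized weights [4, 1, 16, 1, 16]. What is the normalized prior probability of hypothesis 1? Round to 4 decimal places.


The normalized prior is the weight divided by the total.
Total weight = 38
P(H1) = 4 / 38 = 0.1053

0.1053


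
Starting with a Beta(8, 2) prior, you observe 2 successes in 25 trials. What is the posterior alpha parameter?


For a Beta-Binomial conjugate model:
Posterior alpha = prior alpha + number of successes
= 8 + 2 = 10

10


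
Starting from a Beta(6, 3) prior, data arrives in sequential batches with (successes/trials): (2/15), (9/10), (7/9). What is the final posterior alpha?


In sequential Bayesian updating, we sum all successes.
Total successes = 18
Final alpha = 6 + 18 = 24

24


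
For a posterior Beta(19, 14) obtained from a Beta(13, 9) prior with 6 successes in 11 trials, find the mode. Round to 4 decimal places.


Mode = (alpha - 1) / (alpha + beta - 2)
= 18 / 31
= 0.5806

0.5806


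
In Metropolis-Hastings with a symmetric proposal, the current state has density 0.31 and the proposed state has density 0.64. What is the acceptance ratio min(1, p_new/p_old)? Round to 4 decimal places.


Ratio = p_new / p_old = 0.64 / 0.31 = 2.0645
Acceptance = min(1, 2.0645) = 1.0

1.0


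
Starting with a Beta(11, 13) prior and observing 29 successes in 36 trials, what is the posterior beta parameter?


Posterior beta = prior beta + failures
Failures = 36 - 29 = 7
beta_post = 13 + 7 = 20

20


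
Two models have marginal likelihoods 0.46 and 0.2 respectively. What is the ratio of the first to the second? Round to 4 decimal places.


Evidence ratio = 0.46 / 0.2
= 2.3

2.3


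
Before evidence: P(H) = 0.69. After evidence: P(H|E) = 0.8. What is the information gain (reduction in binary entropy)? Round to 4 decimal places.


Prior entropy = 0.8932
Posterior entropy = 0.7219
Information gain = 0.8932 - 0.7219 = 0.1712

0.1712


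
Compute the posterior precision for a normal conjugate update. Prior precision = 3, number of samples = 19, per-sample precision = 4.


tau_post = tau_0 + n * tau
= 3 + 19 * 4 = 79

79


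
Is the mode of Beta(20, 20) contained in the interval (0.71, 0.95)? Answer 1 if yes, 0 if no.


Mode = (a-1)/(a+b-2) = 19/38 = 0.5
Interval: (0.71, 0.95)
Contains mode? 0

0


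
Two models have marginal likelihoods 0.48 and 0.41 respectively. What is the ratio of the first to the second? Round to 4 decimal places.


Evidence ratio = 0.48 / 0.41
= 1.1707

1.1707


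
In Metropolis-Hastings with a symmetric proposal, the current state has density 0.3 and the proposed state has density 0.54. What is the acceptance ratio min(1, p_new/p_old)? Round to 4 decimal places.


Ratio = p_new / p_old = 0.54 / 0.3 = 1.8
Acceptance = min(1, 1.8) = 1.0

1.0


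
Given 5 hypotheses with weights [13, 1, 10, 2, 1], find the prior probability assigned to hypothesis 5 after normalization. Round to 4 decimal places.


To normalize, divide each weight by the sum of all weights.
Sum = 27
Prior(H5) = 1/27 = 0.037

0.037


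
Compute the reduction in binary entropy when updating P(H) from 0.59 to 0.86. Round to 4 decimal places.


H_before = -p*log2(p) - (1-p)*log2(1-p) for p=0.59: 0.9765
H_after for p=0.86: 0.5842
Reduction = 0.9765 - 0.5842 = 0.3923

0.3923


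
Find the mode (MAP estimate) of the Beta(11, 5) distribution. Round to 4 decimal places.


For Beta(a,b) with a,b > 1:
Mode = (a-1)/(a+b-2) = (11-1)/(16-2)
= 10/14 = 0.7143

0.7143


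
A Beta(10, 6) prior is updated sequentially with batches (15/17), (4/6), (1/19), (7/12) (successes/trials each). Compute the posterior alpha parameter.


Sequential conjugate updating is equivalent to a single batch update.
Total successes across all batches = 27
alpha_posterior = alpha_prior + total_successes = 10 + 27
= 37

37


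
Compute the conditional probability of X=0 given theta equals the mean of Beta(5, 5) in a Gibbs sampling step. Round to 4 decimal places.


Mean of Beta(5, 5) = 0.5
P(X=0 | theta=0.5) = 0.5

0.5


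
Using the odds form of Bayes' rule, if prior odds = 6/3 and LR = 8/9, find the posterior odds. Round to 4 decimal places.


Bayes' rule in odds form: posterior odds = prior odds * LR
= (6 * 8) / (3 * 9)
= 48/27 = 1.7778

1.7778


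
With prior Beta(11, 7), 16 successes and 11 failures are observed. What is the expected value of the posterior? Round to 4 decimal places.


Posterior = Beta(27, 18)
E[theta] = alpha/(alpha+beta)
= 27/45 = 0.6

0.6


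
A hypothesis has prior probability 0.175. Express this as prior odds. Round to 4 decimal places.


Odds = P(H) / P(not H) = 0.175 / 0.825
= 0.2121

0.2121


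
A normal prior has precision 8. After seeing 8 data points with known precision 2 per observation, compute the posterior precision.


In the conjugate normal model, precisions add:
tau_posterior = tau_prior + n * tau_data
= 8 + 8*2 = 24

24


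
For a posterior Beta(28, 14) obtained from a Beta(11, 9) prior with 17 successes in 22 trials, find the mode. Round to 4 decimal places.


Mode = (alpha - 1) / (alpha + beta - 2)
= 27 / 40
= 0.675

0.675


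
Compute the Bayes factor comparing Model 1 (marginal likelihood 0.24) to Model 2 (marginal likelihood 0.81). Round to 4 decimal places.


BF12 = marginal likelihood of M1 / marginal likelihood of M2
= 0.24/0.81
= 0.2963

0.2963


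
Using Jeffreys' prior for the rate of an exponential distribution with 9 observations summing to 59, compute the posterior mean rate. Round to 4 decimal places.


Jeffreys' prior leads to posterior Gamma(9, 59).
Mean = 9/59 = 0.1525

0.1525


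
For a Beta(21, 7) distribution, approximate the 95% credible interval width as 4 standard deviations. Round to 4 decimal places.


Variance of Beta(a,b) = ab / ((a+b)^2 * (a+b+1))
= 21*7 / ((28)^2 * 29)
= 0.0065
SD = sqrt(0.0065) = 0.0804
Width = 4 * SD = 0.3216

0.3216


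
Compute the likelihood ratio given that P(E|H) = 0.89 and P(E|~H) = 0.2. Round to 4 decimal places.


LR = P(E|H) / P(E|~H)
= 0.89 / 0.2 = 4.45

4.45


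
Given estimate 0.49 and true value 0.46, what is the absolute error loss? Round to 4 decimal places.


Absolute error = |estimate - true|
= |0.03| = 0.03

0.03


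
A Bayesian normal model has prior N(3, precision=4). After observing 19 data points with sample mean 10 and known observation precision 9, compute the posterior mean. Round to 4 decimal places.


Posterior mean = (prior_precision * prior_mean + n * data_precision * data_mean) / (prior_precision + n * data_precision)
Numerator = 4*3 + 19*9*10 = 1722
Denominator = 4 + 19*9 = 175
Posterior mean = 9.84

9.84


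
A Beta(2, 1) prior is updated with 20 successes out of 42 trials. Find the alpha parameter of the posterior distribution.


In the Beta-Binomial conjugate update:
alpha_post = alpha_prior + successes
= 2 + 20
= 22

22


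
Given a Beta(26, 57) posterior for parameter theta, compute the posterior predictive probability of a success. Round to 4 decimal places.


For a Beta-Bernoulli model, the predictive probability is the mean:
P(success) = 26/(26+57) = 26/83 = 0.3133

0.3133


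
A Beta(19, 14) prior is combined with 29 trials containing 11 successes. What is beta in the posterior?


In conjugate updating:
beta_posterior = beta_prior + (n - k)
= 14 + (29 - 11)
= 14 + 18 = 32

32


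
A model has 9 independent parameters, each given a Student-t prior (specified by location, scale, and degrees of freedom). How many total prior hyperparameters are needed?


Each Student-t prior needs 3 hyperparameters (location, scale, and degrees of freedom).
Total = 3 * 9 = 27

27


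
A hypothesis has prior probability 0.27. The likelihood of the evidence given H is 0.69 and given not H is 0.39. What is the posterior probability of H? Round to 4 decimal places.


Using Bayes' theorem:
P(E) = 0.27 * 0.69 + 0.73 * 0.39
P(E) = 0.471
P(H|E) = (0.27 * 0.69) / 0.471 = 0.3955

0.3955


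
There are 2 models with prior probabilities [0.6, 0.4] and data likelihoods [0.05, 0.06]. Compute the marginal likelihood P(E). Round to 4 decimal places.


P(E) = sum over models of P(M_i) * P(E|M_i)
= 0.6*0.05 + 0.4*0.06
= 0.054

0.054


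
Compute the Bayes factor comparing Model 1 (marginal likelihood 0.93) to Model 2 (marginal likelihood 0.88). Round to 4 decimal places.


BF12 = marginal likelihood of M1 / marginal likelihood of M2
= 0.93/0.88
= 1.0568

1.0568


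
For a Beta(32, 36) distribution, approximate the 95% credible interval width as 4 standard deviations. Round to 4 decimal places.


Variance of Beta(a,b) = ab / ((a+b)^2 * (a+b+1))
= 32*36 / ((68)^2 * 69)
= 0.0036
SD = sqrt(0.0036) = 0.0601
Width = 4 * SD = 0.2404

0.2404


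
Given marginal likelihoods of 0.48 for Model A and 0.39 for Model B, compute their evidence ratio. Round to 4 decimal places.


Ratio = ML(A) / ML(B) = 0.48/0.39
= 1.2308

1.2308


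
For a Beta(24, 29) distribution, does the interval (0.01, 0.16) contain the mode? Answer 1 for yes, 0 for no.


Mode of Beta(a,b) = (a-1)/(a+b-2)
= (24-1)/(24+29-2) = 0.451
Check: 0.01 <= 0.451 <= 0.16?
Result: 0

0


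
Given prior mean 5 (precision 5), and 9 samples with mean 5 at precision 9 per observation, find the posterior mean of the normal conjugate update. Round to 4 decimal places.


The posterior mean is a precision-weighted average of prior and data.
Post. prec. = 5 + 81 = 86
Post. mean = (25 + 405)/86 = 430/86 = 5.0

5.0


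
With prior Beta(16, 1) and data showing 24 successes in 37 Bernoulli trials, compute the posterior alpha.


Conjugate update: alpha_posterior = alpha_prior + k
= 16 + 24 = 40

40


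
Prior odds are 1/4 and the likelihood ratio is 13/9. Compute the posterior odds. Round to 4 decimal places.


Posterior odds = prior odds * likelihood ratio
= (1/4) * (13/9)
= 13 / 36
= 0.3611

0.3611


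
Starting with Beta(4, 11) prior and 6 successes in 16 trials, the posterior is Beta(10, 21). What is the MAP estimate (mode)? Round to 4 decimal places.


The mode of Beta(a, b) when a > 1 and b > 1 is (a-1)/(a+b-2)
= (10 - 1) / (10 + 21 - 2)
= 9 / 29
= 0.3103

0.3103


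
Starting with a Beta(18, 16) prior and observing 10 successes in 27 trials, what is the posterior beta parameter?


Posterior beta = prior beta + failures
Failures = 27 - 10 = 17
beta_post = 16 + 17 = 33

33


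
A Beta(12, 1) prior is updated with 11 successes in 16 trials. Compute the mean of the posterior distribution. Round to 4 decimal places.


After update: Beta(23, 6)
Mean = 23 / (23 + 6) = 23 / 29
= 0.7931

0.7931


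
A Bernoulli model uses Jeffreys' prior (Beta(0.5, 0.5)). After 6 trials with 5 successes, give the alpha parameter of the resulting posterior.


Posterior = Beta(prior_alpha + successes, prior_beta + failures)
= Beta(0.5 + 5, 0.5 + 1)
Posterior alpha = 0.5 + k = 0.5 + 5 = 5.5

5.5


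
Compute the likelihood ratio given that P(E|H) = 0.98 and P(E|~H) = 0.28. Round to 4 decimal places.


LR = P(E|H) / P(E|~H)
= 0.98 / 0.28 = 3.5

3.5


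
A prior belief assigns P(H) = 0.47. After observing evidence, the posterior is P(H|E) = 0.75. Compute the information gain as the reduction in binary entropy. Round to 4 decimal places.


H(prior) = -0.47*log2(0.47) - 0.53*log2(0.53)
= 0.9974
H(post) = -0.75*log2(0.75) - 0.25*log2(0.25)
= 0.8113
IG = 0.9974 - 0.8113 = 0.1861

0.1861


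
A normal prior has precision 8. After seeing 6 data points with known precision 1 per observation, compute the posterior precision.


In the conjugate normal model, precisions add:
tau_posterior = tau_prior + n * tau_data
= 8 + 6*1 = 14

14


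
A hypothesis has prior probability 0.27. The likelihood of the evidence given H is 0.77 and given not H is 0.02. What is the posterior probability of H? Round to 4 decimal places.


Using Bayes' theorem:
P(E) = 0.27 * 0.77 + 0.73 * 0.02
P(E) = 0.2225
P(H|E) = (0.27 * 0.77) / 0.2225 = 0.9344

0.9344


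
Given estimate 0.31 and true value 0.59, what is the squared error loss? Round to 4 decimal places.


Squared error = (estimate - true)^2
Difference = -0.28
Loss = -0.28^2 = 0.0784

0.0784


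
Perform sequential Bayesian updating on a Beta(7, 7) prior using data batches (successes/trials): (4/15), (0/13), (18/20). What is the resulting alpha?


Accumulate successes: 22
Posterior alpha = prior alpha + sum of successes
= 7 + 22 = 29

29


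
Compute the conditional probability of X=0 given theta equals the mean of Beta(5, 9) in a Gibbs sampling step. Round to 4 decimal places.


Mean of Beta(5, 9) = 0.3571
P(X=0 | theta=0.3571) = 0.6429

0.6429


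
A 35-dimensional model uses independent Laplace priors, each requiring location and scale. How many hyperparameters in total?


Per parameter: 2 (location and scale).
Total = 35 * 2 = 70

70


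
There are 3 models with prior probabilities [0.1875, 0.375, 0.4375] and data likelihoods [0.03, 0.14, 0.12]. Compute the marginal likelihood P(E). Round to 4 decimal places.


P(E) = sum over models of P(M_i) * P(E|M_i)
= 0.1875*0.03 + 0.375*0.14 + 0.4375*0.12
= 0.1106

0.1106


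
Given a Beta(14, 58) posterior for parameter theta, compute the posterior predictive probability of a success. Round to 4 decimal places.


For a Beta-Bernoulli model, the predictive probability is the mean:
P(success) = 14/(14+58) = 14/72 = 0.1944

0.1944


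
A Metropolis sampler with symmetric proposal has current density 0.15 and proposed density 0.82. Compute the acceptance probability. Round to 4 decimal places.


For symmetric proposals, acceptance = min(1, pi(x*)/pi(x))
= min(1, 0.82/0.15)
= min(1, 5.4667) = 1.0

1.0


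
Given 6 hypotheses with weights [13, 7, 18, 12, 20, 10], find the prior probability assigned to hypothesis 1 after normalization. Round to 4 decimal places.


To normalize, divide each weight by the sum of all weights.
Sum = 80
Prior(H1) = 13/80 = 0.1625

0.1625


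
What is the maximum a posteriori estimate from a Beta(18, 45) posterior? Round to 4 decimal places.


The MAP estimate equals the mode of the distribution.
Mode of Beta(a,b) = (a-1)/(a+b-2)
= 17/61
= 0.2787

0.2787


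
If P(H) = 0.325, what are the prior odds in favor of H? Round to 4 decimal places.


Prior odds = P(H) / (1 - P(H))
= 0.325 / 0.675
= 0.4815

0.4815


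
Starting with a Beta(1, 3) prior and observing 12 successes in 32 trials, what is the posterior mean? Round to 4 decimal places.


Posterior parameters: alpha = 1 + 12 = 13
beta = 3 + 20 = 23
Posterior mean = alpha / (alpha + beta) = 13 / 36
= 0.3611

0.3611


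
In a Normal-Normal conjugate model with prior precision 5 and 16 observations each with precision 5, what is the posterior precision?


Posterior precision = prior precision + n * observation precision
= 5 + 16 * 5
= 5 + 80 = 85

85


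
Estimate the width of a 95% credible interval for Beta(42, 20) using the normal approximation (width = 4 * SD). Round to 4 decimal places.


For Beta(a,b): Var = ab/((a+b)^2(a+b+1))
Var = 0.0035, SD = 0.0589
Approximate 95% CI width = 4 * 0.0589 = 0.2356

0.2356


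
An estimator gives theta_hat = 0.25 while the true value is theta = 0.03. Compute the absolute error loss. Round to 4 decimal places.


The absolute error loss is |theta_hat - theta|
= |0.25 - 0.03|
= 0.22

0.22


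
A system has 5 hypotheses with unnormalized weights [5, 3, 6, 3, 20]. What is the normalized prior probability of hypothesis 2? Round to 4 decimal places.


The normalized prior is the weight divided by the total.
Total weight = 37
P(H2) = 3 / 37 = 0.0811

0.0811


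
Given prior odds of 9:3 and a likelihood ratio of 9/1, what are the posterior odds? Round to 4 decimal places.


Posterior odds = prior odds * LR
Prior odds = 9/3 = 3.0
LR = 9/1 = 9.0
Posterior odds = 3.0 * 9.0 = 27.0

27.0


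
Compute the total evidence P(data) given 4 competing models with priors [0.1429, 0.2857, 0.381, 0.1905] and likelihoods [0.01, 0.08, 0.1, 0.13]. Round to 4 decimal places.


Marginal likelihood = sum P(model_i) * P(data|model_i)
Model 1: 0.1429 * 0.01 = 0.0014
Model 2: 0.2857 * 0.08 = 0.0229
Model 3: 0.381 * 0.1 = 0.0381
Model 4: 0.1905 * 0.13 = 0.0248
Total = 0.0872

0.0872


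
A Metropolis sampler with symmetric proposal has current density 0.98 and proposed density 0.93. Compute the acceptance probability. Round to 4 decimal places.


For symmetric proposals, acceptance = min(1, pi(x*)/pi(x))
= min(1, 0.93/0.98)
= min(1, 0.949) = 0.949

0.949


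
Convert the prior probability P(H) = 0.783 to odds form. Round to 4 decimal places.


P(not H) = 1 - 0.783 = 0.217
Odds = 0.783 / 0.217 = 3.6083

3.6083


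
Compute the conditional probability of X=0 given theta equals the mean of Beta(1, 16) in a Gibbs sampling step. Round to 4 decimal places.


Mean of Beta(1, 16) = 0.0588
P(X=0 | theta=0.0588) = 0.9412

0.9412


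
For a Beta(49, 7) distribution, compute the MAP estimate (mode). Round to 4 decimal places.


MAP = mode = (a-1)/(a+b-2)
= (49-1)/(49+7-2)
= 48/54 = 0.8889

0.8889


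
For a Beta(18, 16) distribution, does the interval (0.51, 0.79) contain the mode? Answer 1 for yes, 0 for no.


Mode of Beta(a,b) = (a-1)/(a+b-2)
= (18-1)/(18+16-2) = 0.5312
Check: 0.51 <= 0.5312 <= 0.79?
Result: 1

1


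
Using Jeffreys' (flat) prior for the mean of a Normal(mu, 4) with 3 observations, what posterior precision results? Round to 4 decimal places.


Flat prior means prior precision is 0.
Posterior precision = n / sigma^2 = 3/4 = 0.75

0.75


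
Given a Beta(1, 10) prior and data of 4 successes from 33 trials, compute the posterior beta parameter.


Number of failures = 33 - 4 = 29
Posterior beta = 10 + 29 = 39

39


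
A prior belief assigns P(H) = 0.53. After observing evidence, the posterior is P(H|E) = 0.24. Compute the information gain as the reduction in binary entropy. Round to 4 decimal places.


H(prior) = -0.53*log2(0.53) - 0.47*log2(0.47)
= 0.9974
H(post) = -0.24*log2(0.24) - 0.76*log2(0.76)
= 0.795
IG = 0.9974 - 0.795 = 0.2024

0.2024


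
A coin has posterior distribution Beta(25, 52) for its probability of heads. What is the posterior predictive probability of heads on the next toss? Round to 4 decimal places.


Posterior predictive = E[theta] = alpha/(alpha+beta)
= 25/77
= 0.3247

0.3247


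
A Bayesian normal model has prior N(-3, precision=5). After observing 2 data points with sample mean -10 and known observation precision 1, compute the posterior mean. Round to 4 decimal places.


Posterior mean = (prior_precision * prior_mean + n * data_precision * data_mean) / (prior_precision + n * data_precision)
Numerator = 5*-3 + 2*1*-10 = -35
Denominator = 5 + 2*1 = 7
Posterior mean = -5.0

-5.0


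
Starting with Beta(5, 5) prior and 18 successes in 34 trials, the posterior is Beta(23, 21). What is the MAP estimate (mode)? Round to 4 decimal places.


The mode of Beta(a, b) when a > 1 and b > 1 is (a-1)/(a+b-2)
= (23 - 1) / (23 + 21 - 2)
= 22 / 42
= 0.5238

0.5238


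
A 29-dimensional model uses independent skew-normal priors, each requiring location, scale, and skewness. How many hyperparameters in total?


Per parameter: 3 (location, scale, and skewness).
Total = 29 * 3 = 87

87


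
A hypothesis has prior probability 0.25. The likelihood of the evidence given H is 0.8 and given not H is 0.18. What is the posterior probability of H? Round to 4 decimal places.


Using Bayes' theorem:
P(E) = 0.25 * 0.8 + 0.75 * 0.18
P(E) = 0.335
P(H|E) = (0.25 * 0.8) / 0.335 = 0.597

0.597


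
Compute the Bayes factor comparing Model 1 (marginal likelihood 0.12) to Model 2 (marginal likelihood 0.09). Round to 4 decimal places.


BF12 = marginal likelihood of M1 / marginal likelihood of M2
= 0.12/0.09
= 1.3333

1.3333


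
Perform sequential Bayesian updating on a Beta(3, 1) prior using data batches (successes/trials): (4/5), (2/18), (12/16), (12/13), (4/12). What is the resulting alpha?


Accumulate successes: 34
Posterior alpha = prior alpha + sum of successes
= 3 + 34 = 37

37


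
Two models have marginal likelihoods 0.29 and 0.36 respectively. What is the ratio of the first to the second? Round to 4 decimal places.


Evidence ratio = 0.29 / 0.36
= 0.8056

0.8056


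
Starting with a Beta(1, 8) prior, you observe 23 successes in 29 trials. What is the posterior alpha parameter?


For a Beta-Binomial conjugate model:
Posterior alpha = prior alpha + number of successes
= 1 + 23 = 24

24


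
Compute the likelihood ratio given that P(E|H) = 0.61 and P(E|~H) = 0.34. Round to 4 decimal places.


LR = P(E|H) / P(E|~H)
= 0.61 / 0.34 = 1.7941

1.7941


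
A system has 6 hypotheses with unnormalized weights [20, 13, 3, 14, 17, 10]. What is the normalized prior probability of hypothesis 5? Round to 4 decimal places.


The normalized prior is the weight divided by the total.
Total weight = 77
P(H5) = 17 / 77 = 0.2208

0.2208


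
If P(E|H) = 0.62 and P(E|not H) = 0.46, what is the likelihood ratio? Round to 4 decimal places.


Likelihood ratio = P(E|H) / P(E|not H)
= 0.62 / 0.46
= 1.3478

1.3478


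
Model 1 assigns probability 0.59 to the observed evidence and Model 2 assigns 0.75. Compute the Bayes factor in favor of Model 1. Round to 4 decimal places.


BF = P(data|M1) / P(data|M2)
= 0.59 / 0.75 = 0.7867

0.7867


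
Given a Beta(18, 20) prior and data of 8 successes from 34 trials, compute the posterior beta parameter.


Number of failures = 34 - 8 = 26
Posterior beta = 20 + 26 = 46

46


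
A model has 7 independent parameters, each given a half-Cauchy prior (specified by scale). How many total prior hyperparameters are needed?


Each half-Cauchy prior needs 1 hyperparameter (scale).
Total = 1 * 7 = 7

7


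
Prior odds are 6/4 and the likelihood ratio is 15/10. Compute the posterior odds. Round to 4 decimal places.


Posterior odds = prior odds * likelihood ratio
= (6/4) * (15/10)
= 90 / 40
= 2.25

2.25


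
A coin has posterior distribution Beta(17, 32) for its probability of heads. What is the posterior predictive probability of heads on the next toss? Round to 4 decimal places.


Posterior predictive = E[theta] = alpha/(alpha+beta)
= 17/49
= 0.3469

0.3469


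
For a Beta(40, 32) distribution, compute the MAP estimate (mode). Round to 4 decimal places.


MAP = mode = (a-1)/(a+b-2)
= (40-1)/(40+32-2)
= 39/70 = 0.5571

0.5571


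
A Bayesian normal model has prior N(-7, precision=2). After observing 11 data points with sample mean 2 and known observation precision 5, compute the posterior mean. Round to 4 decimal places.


Posterior mean = (prior_precision * prior_mean + n * data_precision * data_mean) / (prior_precision + n * data_precision)
Numerator = 2*-7 + 11*5*2 = 96
Denominator = 2 + 11*5 = 57
Posterior mean = 1.6842

1.6842


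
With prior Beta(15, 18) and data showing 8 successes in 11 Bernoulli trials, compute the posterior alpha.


Conjugate update: alpha_posterior = alpha_prior + k
= 15 + 8 = 23

23


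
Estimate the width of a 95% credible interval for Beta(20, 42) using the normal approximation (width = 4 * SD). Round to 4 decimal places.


For Beta(a,b): Var = ab/((a+b)^2(a+b+1))
Var = 0.0035, SD = 0.0589
Approximate 95% CI width = 4 * 0.0589 = 0.2356

0.2356


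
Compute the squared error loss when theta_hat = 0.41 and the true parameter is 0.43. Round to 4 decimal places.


L = (theta_hat - theta_true)^2
= (0.41 - 0.43)^2
= -0.02^2 = 0.0004

0.0004


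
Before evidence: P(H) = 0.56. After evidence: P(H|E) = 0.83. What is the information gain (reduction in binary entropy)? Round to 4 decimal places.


Prior entropy = 0.9896
Posterior entropy = 0.6577
Information gain = 0.9896 - 0.6577 = 0.3319

0.3319


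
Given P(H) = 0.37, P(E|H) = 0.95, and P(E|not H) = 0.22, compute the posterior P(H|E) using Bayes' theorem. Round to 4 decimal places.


By Bayes' theorem: P(H|E) = P(E|H)*P(H) / P(E)
P(E) = P(E|H)*P(H) + P(E|not H)*P(not H)
P(E) = 0.95*0.37 + 0.22*0.63 = 0.4901
P(H|E) = 0.95*0.37 / 0.4901 = 0.7172

0.7172


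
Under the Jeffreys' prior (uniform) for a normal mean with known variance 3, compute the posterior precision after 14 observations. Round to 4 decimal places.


Prior precision = 0 (flat prior).
Post. prec. = 0 + n/var = 14/3 = 4.6667

4.6667


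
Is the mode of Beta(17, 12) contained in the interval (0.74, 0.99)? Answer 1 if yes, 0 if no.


Mode = (a-1)/(a+b-2) = 16/27 = 0.5926
Interval: (0.74, 0.99)
Contains mode? 0

0


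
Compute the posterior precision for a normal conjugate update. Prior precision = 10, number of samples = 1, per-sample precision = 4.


tau_post = tau_0 + n * tau
= 10 + 1 * 4 = 14

14


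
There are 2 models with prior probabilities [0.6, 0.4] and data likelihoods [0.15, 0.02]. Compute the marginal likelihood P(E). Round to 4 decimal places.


P(E) = sum over models of P(M_i) * P(E|M_i)
= 0.6*0.15 + 0.4*0.02
= 0.098

0.098


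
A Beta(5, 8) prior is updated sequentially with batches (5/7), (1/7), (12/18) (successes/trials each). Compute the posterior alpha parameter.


Sequential conjugate updating is equivalent to a single batch update.
Total successes across all batches = 18
alpha_posterior = alpha_prior + total_successes = 5 + 18
= 23

23


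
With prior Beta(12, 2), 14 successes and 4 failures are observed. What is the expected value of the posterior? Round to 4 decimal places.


Posterior = Beta(26, 6)
E[theta] = alpha/(alpha+beta)
= 26/32 = 0.8125

0.8125


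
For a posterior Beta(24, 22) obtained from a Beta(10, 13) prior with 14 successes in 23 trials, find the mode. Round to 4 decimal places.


Mode = (alpha - 1) / (alpha + beta - 2)
= 23 / 44
= 0.5227

0.5227


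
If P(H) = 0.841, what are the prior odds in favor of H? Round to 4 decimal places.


Prior odds = P(H) / (1 - P(H))
= 0.841 / 0.159
= 5.2893

5.2893


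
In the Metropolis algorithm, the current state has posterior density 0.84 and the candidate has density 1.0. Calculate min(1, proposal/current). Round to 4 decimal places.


Ratio = 1.0/0.84 = 1.1905
Acceptance probability = min(1, 1.1905)
= 1.0

1.0


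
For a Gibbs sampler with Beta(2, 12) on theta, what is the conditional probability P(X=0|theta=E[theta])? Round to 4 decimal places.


E[theta] = 2/(2+12) = 0.1429
P(X=0|theta) = 1 - theta = 0.8571

0.8571


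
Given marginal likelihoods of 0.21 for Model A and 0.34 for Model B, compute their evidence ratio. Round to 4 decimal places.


Ratio = ML(A) / ML(B) = 0.21/0.34
= 0.6176

0.6176


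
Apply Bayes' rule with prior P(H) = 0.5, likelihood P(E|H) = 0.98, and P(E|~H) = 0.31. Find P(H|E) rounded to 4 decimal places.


Step 1: Compute marginal P(E) = P(E|H)P(H) + P(E|~H)P(~H)
= 0.98*0.5 + 0.31*0.5 = 0.645
Step 2: P(H|E) = P(E|H)P(H)/P(E) = 0.49/0.645
= 0.7597

0.7597


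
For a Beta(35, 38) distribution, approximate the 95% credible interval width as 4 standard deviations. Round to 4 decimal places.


Variance of Beta(a,b) = ab / ((a+b)^2 * (a+b+1))
= 35*38 / ((73)^2 * 74)
= 0.0034
SD = sqrt(0.0034) = 0.0581
Width = 4 * SD = 0.2323

0.2323


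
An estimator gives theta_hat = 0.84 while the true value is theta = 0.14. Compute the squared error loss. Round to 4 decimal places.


The squared error loss is (theta_hat - theta)^2
= (0.84 - 0.14)^2
= (0.7)^2 = 0.49

0.49


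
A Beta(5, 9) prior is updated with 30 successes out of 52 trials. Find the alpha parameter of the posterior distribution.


In the Beta-Binomial conjugate update:
alpha_post = alpha_prior + successes
= 5 + 30
= 35

35


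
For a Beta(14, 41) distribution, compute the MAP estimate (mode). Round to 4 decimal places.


MAP = mode = (a-1)/(a+b-2)
= (14-1)/(14+41-2)
= 13/53 = 0.2453

0.2453


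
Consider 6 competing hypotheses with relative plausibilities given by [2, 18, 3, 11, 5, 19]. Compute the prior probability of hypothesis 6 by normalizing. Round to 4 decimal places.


Sum of weights = 2 + 18 + 3 + 11 + 5 + 19 = 58
Normalized prior for H6 = 19 / 58
= 0.3276

0.3276


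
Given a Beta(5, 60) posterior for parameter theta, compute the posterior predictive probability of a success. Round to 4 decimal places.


For a Beta-Bernoulli model, the predictive probability is the mean:
P(success) = 5/(5+60) = 5/65 = 0.0769

0.0769


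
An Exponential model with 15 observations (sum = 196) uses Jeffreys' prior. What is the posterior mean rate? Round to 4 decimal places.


Posterior Gamma(15, 196)
E[lambda] = 15/196 = 0.0765

0.0765


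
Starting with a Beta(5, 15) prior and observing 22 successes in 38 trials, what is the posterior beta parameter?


Posterior beta = prior beta + failures
Failures = 38 - 22 = 16
beta_post = 15 + 16 = 31

31


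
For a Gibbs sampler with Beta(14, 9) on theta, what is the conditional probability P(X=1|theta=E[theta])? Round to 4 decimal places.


E[theta] = 14/(14+9) = 0.6087
P(X=1|theta) = theta = 0.6087

0.6087


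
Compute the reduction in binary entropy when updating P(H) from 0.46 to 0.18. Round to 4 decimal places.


H_before = -p*log2(p) - (1-p)*log2(1-p) for p=0.46: 0.9954
H_after for p=0.18: 0.6801
Reduction = 0.9954 - 0.6801 = 0.3153

0.3153


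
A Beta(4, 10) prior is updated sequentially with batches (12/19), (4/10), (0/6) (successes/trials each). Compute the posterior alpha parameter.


Sequential conjugate updating is equivalent to a single batch update.
Total successes across all batches = 16
alpha_posterior = alpha_prior + total_successes = 4 + 16
= 20

20


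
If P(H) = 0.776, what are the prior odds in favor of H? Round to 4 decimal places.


Prior odds = P(H) / (1 - P(H))
= 0.776 / 0.224
= 3.4643

3.4643


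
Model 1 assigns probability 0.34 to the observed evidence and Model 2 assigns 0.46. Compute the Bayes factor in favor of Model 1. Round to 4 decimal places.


BF = P(data|M1) / P(data|M2)
= 0.34 / 0.46 = 0.7391

0.7391


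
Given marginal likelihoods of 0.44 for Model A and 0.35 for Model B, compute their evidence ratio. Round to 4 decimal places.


Ratio = ML(A) / ML(B) = 0.44/0.35
= 1.2571

1.2571


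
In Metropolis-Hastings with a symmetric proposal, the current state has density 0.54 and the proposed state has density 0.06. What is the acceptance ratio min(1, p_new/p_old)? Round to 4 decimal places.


Ratio = p_new / p_old = 0.06 / 0.54 = 0.1111
Acceptance = min(1, 0.1111) = 0.1111

0.1111


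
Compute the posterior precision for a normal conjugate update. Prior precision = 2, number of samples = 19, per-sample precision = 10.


tau_post = tau_0 + n * tau
= 2 + 19 * 10 = 192

192


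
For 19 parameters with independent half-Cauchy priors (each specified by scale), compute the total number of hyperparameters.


A half-Cauchy prior has 1 hyperparameter per parameter.
Total = 19 * 1 = 19

19


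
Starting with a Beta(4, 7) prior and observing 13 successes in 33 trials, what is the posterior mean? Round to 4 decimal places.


Posterior parameters: alpha = 4 + 13 = 17
beta = 7 + 20 = 27
Posterior mean = alpha / (alpha + beta) = 17 / 44
= 0.3864

0.3864


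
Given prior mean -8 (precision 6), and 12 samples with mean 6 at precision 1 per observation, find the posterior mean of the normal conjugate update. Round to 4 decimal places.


The posterior mean is a precision-weighted average of prior and data.
Post. prec. = 6 + 12 = 18
Post. mean = (-48 + 72)/18 = 24/18 = 1.3333

1.3333


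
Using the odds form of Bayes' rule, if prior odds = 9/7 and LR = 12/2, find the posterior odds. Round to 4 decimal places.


Bayes' rule in odds form: posterior odds = prior odds * LR
= (9 * 12) / (7 * 2)
= 108/14 = 7.7143

7.7143


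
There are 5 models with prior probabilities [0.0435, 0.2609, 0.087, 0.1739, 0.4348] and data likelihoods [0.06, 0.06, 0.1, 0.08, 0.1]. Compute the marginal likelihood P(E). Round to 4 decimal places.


P(E) = sum over models of P(M_i) * P(E|M_i)
= 0.0435*0.06 + 0.2609*0.06 + 0.087*0.1 + 0.1739*0.08 + 0.4348*0.1
= 0.0844

0.0844


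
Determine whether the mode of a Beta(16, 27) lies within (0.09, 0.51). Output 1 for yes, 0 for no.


First find the mode: (a-1)/(a+b-2) = 0.3659
Is 0.3659 in (0.09, 0.51)? 1

1


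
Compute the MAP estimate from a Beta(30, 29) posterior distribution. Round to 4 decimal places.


MAP = mode of Beta distribution
= (alpha - 1)/(alpha + beta - 2)
= (30-1)/(30+29-2)
= 29/57 = 0.5088

0.5088


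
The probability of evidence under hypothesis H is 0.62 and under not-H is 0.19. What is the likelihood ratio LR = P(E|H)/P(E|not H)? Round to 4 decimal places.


LR = 0.62 / 0.19
= 3.2632

3.2632


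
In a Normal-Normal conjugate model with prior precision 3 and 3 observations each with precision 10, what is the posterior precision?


Posterior precision = prior precision + n * observation precision
= 3 + 3 * 10
= 3 + 30 = 33

33


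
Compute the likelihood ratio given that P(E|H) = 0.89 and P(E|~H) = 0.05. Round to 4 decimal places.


LR = P(E|H) / P(E|~H)
= 0.89 / 0.05 = 17.8

17.8


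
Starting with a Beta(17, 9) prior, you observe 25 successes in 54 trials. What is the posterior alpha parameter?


For a Beta-Binomial conjugate model:
Posterior alpha = prior alpha + number of successes
= 17 + 25 = 42

42


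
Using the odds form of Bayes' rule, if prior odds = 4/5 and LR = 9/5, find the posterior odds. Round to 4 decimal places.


Bayes' rule in odds form: posterior odds = prior odds * LR
= (4 * 9) / (5 * 5)
= 36/25 = 1.44

1.44


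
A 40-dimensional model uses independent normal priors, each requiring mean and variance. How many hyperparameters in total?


Per parameter: 2 (mean and variance).
Total = 40 * 2 = 80

80


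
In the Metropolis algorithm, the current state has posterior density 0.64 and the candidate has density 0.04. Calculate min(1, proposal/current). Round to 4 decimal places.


Ratio = 0.04/0.64 = 0.0625
Acceptance probability = min(1, 0.0625)
= 0.0625

0.0625


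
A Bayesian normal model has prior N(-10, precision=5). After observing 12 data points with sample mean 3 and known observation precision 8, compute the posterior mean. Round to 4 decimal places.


Posterior mean = (prior_precision * prior_mean + n * data_precision * data_mean) / (prior_precision + n * data_precision)
Numerator = 5*-10 + 12*8*3 = 238
Denominator = 5 + 12*8 = 101
Posterior mean = 2.3564

2.3564


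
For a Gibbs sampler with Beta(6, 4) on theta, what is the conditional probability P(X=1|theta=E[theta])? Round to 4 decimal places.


E[theta] = 6/(6+4) = 0.6
P(X=1|theta) = theta = 0.6

0.6


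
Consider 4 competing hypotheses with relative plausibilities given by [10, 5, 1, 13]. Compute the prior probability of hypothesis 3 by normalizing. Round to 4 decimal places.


Sum of weights = 10 + 5 + 1 + 13 = 29
Normalized prior for H3 = 1 / 29
= 0.0345

0.0345


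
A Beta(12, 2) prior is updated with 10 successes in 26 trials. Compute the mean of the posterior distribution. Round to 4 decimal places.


After update: Beta(22, 18)
Mean = 22 / (22 + 18) = 22 / 40
= 0.55

0.55


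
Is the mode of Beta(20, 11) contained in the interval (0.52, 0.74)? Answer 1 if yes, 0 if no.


Mode = (a-1)/(a+b-2) = 19/29 = 0.6552
Interval: (0.52, 0.74)
Contains mode? 1

1


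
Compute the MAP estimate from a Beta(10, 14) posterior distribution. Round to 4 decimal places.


MAP = mode of Beta distribution
= (alpha - 1)/(alpha + beta - 2)
= (10-1)/(10+14-2)
= 9/22 = 0.4091

0.4091


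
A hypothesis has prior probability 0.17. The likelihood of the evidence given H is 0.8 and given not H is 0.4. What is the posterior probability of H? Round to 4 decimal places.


Using Bayes' theorem:
P(E) = 0.17 * 0.8 + 0.83 * 0.4
P(E) = 0.468
P(H|E) = (0.17 * 0.8) / 0.468 = 0.2906

0.2906


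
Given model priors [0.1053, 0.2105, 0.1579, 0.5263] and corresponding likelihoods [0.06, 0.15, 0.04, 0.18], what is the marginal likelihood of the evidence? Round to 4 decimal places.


P(E) = sum_i P(M_i) P(E|M_i)
= 0.0063 + 0.0316 + 0.0063 + 0.0947
= 0.1389

0.1389


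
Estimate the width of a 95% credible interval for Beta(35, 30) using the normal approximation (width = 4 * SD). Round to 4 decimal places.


For Beta(a,b): Var = ab/((a+b)^2(a+b+1))
Var = 0.0038, SD = 0.0614
Approximate 95% CI width = 4 * 0.0614 = 0.2455

0.2455


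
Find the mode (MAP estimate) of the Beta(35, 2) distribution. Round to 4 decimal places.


For Beta(a,b) with a,b > 1:
Mode = (a-1)/(a+b-2) = (35-1)/(37-2)
= 34/35 = 0.9714

0.9714


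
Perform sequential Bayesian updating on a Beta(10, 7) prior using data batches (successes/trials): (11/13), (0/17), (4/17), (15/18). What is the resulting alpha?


Accumulate successes: 30
Posterior alpha = prior alpha + sum of successes
= 10 + 30 = 40

40


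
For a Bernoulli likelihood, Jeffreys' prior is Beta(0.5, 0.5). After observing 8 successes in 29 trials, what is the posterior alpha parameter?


Jeffreys' prior for Bernoulli is Beta(0.5, 0.5).
Posterior is Beta(0.5 + k, 0.5 + n - k).
Posterior alpha = 0.5 + k = 0.5 + 8 = 8.5

8.5


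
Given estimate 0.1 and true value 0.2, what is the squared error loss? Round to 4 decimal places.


Squared error = (estimate - true)^2
Difference = -0.1
Loss = -0.1^2 = 0.01

0.01
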